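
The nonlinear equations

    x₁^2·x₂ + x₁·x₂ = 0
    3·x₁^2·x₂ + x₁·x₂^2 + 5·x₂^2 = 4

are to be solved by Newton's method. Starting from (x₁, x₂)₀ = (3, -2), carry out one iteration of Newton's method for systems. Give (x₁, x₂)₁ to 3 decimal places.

(2.048, -1.110)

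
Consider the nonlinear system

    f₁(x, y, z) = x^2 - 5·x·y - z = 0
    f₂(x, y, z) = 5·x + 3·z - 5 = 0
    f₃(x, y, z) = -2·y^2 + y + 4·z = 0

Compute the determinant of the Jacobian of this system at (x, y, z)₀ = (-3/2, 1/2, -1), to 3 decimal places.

-161.500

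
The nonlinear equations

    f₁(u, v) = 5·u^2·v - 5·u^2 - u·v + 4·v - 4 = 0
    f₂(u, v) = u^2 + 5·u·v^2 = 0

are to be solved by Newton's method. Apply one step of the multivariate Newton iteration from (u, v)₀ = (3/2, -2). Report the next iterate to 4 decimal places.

At (3/2, -2): F = (-42.7500, 32.2500).
Jacobian J = [[10·u·v - 10·u - v, 5·u^2 - u + 4], [2·u + 5·v^2, 10·u·v]].
At the point, J = [[-43.0000, 13.7500], [23.0000, -30.0000]] (det J = 973.7500).
Solving J·Δ = −F gives Δ = (-0.8617, 0.4144).
Then the next iterate is (u, v)₁ = (0.6383, -1.5856).

(0.6383, -1.5856)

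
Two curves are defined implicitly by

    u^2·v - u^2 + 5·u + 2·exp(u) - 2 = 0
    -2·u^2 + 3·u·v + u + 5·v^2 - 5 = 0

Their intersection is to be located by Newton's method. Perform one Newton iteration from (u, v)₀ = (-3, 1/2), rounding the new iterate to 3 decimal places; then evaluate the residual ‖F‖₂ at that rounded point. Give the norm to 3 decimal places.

7.592

At (-3, 1/2): F = (-21.40043, -29.250).
Jacobian J = [[2·u·v - 2·u + 2·exp(u) + 5, u^2], [-4·u + 3·v + 1, 3·u + 10·v]].
At the point, J = [[8.09957, 9.000], [14.500, -4.000]] (det J = -162.89830).
Solving J·Δ = −F gives Δ = (2.142, 0.451).
Then the next iterate is (u, v)₁ = (-0.858, 0.951).
Re-evaluating at (-0.858, 0.951): F = (-5.47805, -5.25620), so ‖F‖₂ = 7.592.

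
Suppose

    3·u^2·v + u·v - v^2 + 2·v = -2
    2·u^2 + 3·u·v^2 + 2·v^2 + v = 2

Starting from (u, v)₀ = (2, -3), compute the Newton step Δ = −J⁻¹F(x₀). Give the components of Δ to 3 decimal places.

At (2, -3): F = (-55.000, 75.000).
Jacobian J = [[6·u·v + v, 3·u^2 + u - 2·v + 2], [4·u + 3·v^2, 6·u·v + 4·v + 1]].
At the point, J = [[-39.000, 22.000], [35.000, -47.000]] (det J = 1063.000).
Solving J·Δ = −F gives Δ = (-0.880, 0.941).

(-0.880, 0.941)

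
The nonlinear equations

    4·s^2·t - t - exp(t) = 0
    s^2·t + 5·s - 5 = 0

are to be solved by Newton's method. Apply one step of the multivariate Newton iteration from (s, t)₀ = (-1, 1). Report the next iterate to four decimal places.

(-0.6815, 9.0445)

At (-1, 1): F = (0.281718, -9.0000).
Jacobian J = [[8·s·t, 4·s^2 - exp(t) - 1], [2·s·t + 5, s^2]].
At the point, J = [[-8.0000, 0.281718], [3.0000, 1.0000]] (det J = -8.845155).
Solving J·Δ = −F gives Δ = (0.3185, 8.0445).
Then the next iterate is (s, t)₁ = (-0.6815, 9.0445).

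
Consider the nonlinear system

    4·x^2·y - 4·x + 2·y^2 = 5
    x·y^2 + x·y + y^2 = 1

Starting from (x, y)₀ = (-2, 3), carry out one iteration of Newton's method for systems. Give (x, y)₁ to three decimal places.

(-0.700, 2.950)

At (-2, 3): F = (69.000, -16.000).
Jacobian J = [[8·x·y - 4, 4·x^2 + 4·y], [y^2 + y, 2·x·y + x + 2·y]].
At the point, J = [[-52.000, 28.000], [12.000, -8.000]] (det J = 80.000).
Solving J·Δ = −F gives Δ = (1.300, -0.050).
Then the next iterate is (x, y)₁ = (-0.700, 2.950).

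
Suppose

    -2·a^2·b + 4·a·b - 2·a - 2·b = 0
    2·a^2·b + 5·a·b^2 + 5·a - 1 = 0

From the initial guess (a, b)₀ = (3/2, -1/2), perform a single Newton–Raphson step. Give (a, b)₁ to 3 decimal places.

At (3/2, -1/2): F = (-2.750, 6.125).
Jacobian J = [[-4·a·b + 4·b - 2, -2·a^2 + 4·a - 2], [4·a·b + 5·b^2 + 5, 2·a^2 + 10·a·b]].
At the point, J = [[-1.000, -0.500], [3.250, -3.000]] (det J = 4.625).
Solving J·Δ = −F gives Δ = (-2.446, -0.608).
Then the next iterate is (a, b)₁ = (-0.946, -1.108).

(-0.946, -1.108)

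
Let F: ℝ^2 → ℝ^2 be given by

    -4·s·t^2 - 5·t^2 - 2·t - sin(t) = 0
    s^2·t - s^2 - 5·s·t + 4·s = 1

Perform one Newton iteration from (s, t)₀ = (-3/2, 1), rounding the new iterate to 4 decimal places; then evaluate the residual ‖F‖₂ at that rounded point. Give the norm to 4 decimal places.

0.4859

At (-3/2, 1): F = (-1.841471, 0.5000).
Jacobian J = [[-4·t^2, -8·s·t - 10·t - cos(t) - 2], [2·s·t - 2·s - 5·t + 4, s^2 - 5·s]].
At the point, J = [[-4.0000, -0.540302], [-1.0000, 9.7500]] (det J = -39.540302).
Solving J·Δ = −F gives Δ = (-0.4472, -0.0972).
Then the next iterate is (s, t)₁ = (-1.9472, 0.9028).
Re-evaluating at (-1.9472, 0.9028): F = (-0.317659, -0.367682), so ‖F‖₂ = 0.4859.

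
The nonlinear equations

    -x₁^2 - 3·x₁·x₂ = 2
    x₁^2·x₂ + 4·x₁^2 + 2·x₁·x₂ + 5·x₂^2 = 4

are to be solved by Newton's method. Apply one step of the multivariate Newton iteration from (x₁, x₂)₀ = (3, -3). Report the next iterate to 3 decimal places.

(4.067, -0.867)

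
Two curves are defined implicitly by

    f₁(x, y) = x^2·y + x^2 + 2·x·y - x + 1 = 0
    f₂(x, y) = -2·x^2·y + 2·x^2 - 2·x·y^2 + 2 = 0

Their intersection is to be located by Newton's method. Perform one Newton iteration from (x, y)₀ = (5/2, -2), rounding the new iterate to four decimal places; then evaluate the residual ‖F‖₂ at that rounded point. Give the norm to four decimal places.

7.8887

At (5/2, -2): F = (-17.7500, 19.5000).
Jacobian J = [[2·x·y + 2·x + 2·y - 1, x^2 + 2·x], [-4·x·y + 4·x - 2·y^2, -2·x^2 - 4·x·y]].
At the point, J = [[-10.0000, 11.2500], [22.0000, 7.5000]] (det J = -322.5000).
Solving J·Δ = −F gives Δ = (-1.0930, 0.6062).
Then the next iterate is (x, y)₁ = (1.4070, -1.3938).
Re-evaluating at (1.4070, -1.3938): F = (-5.108739, 6.011070), so ‖F‖₂ = 7.8887.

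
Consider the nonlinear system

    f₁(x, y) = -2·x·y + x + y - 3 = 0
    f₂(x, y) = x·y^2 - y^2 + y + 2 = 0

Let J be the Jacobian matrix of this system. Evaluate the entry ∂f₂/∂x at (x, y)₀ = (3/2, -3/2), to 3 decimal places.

2.250

∂f₂/∂x = y^2.
At (3/2, -3/2) this is 2.250.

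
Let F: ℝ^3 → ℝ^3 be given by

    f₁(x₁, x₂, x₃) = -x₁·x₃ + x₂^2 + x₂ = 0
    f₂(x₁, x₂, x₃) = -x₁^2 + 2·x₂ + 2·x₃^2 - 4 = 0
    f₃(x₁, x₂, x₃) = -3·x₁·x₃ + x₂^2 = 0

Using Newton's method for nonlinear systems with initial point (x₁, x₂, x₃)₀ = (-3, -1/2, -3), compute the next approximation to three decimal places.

(-1.278, 0.500, -1.639)

At (-3, -1/2, -3): F = (-9.250, 4.000, -26.750).
Jacobian J = [[-x₃, 2·x₂ + 1, -x₁], [-2·x₁, 2, 4·x₃], [-3·x₃, 2·x₂, -3·x₁]].
At the point, J = [[3.000, 0.000, 3.000], [6.000, 2.000, -12.000], [9.000, -1.000, 9.000]] (det J = -54.000).
Solving J·Δ = −F gives Δ = (1.722, 1.000, 1.361).
Then the next iterate is (x₁, x₂, x₃)₁ = (-1.278, 0.500, -1.639).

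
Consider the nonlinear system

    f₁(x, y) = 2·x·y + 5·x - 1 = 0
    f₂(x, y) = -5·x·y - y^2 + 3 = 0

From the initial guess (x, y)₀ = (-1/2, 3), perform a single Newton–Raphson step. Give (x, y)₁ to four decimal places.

(-0.0467, 1.4860)

At (-1/2, 3): F = (-6.5000, 1.5000).
Jacobian J = [[2·y + 5, 2·x], [-5·y, -5·x - 2·y]].
At the point, J = [[11.0000, -1.0000], [-15.0000, -3.5000]] (det J = -53.5000).
Solving J·Δ = −F gives Δ = (0.4533, -1.5140).
Then the next iterate is (x, y)₁ = (-0.0467, 1.4860).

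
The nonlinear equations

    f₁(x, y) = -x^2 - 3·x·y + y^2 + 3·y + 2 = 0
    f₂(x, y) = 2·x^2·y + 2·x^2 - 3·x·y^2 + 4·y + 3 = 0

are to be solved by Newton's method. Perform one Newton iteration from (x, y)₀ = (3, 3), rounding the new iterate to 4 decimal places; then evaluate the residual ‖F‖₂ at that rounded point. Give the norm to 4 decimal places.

4.0169

At (3, 3): F = (-16.0000, 6.0000).
Jacobian J = [[-2·x - 3·y, -3·x + 2·y + 3], [4·x·y + 4·x - 3·y^2, 2·x^2 - 6·x·y + 4]].
At the point, J = [[-15.0000, 0.0000], [21.0000, -32.0000]] (det J = 480.0000).
Solving J·Δ = −F gives Δ = (-1.0667, -0.5125).
Then the next iterate is (x, y)₁ = (1.9333, 2.4875).
Re-evaluating at (1.9333, 2.4875): F = (-2.514744, 3.132314), so ‖F‖₂ = 4.0169.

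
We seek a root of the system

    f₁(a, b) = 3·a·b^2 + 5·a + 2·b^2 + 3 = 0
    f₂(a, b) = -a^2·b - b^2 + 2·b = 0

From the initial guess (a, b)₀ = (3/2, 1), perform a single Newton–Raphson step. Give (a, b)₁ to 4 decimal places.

(2.5476, -0.9524)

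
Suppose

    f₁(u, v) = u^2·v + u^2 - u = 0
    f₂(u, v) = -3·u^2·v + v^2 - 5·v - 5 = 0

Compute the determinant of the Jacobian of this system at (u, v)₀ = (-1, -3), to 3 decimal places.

-24.000

J = [[2·u·v + 2·u - 1, u^2], [-6·u·v, -3·u^2 + 2·v - 5]].
At the point, J = [[3.000, 1.000], [-18.000, -14.000]].
det J = -24.000.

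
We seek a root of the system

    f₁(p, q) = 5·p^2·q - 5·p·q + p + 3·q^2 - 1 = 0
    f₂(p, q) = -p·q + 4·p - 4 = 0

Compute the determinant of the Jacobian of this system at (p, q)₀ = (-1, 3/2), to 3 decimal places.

-69.000

J = [[10·p·q - 5·q + 1, 5·p^2 - 5·p + 6·q], [-q + 4, -p]].
At the point, J = [[-21.500, 19.000], [2.500, 1.000]].
det J = -69.000.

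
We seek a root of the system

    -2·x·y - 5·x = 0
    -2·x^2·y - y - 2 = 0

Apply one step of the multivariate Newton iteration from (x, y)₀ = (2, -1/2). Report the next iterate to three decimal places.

(0.423, -0.923)

At (2, -1/2): F = (-8.000, 2.500).
Jacobian J = [[-2·y - 5, -2·x], [-4·x·y, -2·x^2 - 1]].
At the point, J = [[-4.000, -4.000], [4.000, -9.000]] (det J = 52.000).
Solving J·Δ = −F gives Δ = (-1.577, -0.423).
Then the next iterate is (x, y)₁ = (0.423, -0.923).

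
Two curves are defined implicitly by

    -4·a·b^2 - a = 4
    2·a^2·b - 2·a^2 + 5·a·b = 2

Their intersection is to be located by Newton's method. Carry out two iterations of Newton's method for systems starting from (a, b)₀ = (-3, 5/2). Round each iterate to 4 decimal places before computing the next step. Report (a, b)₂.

(-3.7233, -0.3074)

At (-3, 5/2): F = (74.0000, -12.5000).
Jacobian J = [[-4·b^2 - 1, -8·a·b], [4·a·b - 4·a + 5·b, 2·a^2 + 5·a]].
At the point, J = [[-26.0000, 60.0000], [-5.5000, 3.0000]] (det J = 252.0000).
Solving J·Δ = −F gives Δ = (-3.8571, -2.9048).
Then the next iterate is (a, b)₁ = (-6.8571, -0.4048).
Round to (-6.8571, -0.4048) and repeat: F = (7.351601, -120.228117), J = [[-1.655452, -22.206033], [36.507416, 59.754141]].
Δ = (3.1338, 0.0974), so (a, b)₂ = (-3.7233, -0.3074).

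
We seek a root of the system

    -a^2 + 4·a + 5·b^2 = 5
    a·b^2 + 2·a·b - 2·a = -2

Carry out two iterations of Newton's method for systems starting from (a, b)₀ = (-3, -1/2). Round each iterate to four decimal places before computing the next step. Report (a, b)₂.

(1.7375, -0.7007)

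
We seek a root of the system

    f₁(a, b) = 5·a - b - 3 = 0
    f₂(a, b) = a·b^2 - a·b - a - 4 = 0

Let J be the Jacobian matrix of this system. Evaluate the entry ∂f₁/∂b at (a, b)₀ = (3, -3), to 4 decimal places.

-1.0000

∂f₁/∂b = -1.
At (3, -3) this is -1.0000.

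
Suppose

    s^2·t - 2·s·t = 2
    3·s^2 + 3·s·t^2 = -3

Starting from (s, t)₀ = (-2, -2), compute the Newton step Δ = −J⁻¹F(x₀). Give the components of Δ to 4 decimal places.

At (-2, -2): F = (-18.0000, -9.0000).
Jacobian J = [[2·s·t - 2·t, s^2 - 2·s], [6·s + 3·t^2, 6·s·t]].
At the point, J = [[12.0000, 8.0000], [0.0000, 24.0000]] (det J = 288.0000).
Solving J·Δ = −F gives Δ = (1.2500, 0.3750).

(1.2500, 0.3750)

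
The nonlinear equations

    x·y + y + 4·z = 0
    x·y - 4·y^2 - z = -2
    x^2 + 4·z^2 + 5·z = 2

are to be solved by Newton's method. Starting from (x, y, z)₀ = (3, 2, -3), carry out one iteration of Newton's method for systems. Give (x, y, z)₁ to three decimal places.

At (3, 2, -3): F = (-4.000, -5.000, 28.000).
Jacobian J = [[y, x + 1, 4], [y, x - 8·y, -1], [2·x, 0, 8·z + 5]].
At the point, J = [[2.000, 4.000, 4.000], [2.000, -13.000, -1.000], [6.000, 0.000, -19.000]] (det J = 934.000).
Solving J·Δ = −F gives Δ = (0.026, -0.495, 1.482).
Then the next iterate is (x, y, z)₁ = (3.026, 1.505, -1.518).

(3.026, 1.505, -1.518)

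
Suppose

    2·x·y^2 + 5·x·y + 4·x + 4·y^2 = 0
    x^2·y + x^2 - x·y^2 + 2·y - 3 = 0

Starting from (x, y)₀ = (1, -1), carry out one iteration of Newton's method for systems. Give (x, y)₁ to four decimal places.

At (1, -1): F = (5.0000, -6.0000).
Jacobian J = [[2·y^2 + 5·y + 4, 4·x·y + 5·x + 8·y], [2·x·y + 2·x - y^2, x^2 - 2·x·y + 2]].
At the point, J = [[1.0000, -7.0000], [-1.0000, 5.0000]] (det J = -2.0000).
Solving J·Δ = −F gives Δ = (-8.5000, -0.5000).
Then the next iterate is (x, y)₁ = (-7.5000, -1.5000).

(-7.5000, -1.5000)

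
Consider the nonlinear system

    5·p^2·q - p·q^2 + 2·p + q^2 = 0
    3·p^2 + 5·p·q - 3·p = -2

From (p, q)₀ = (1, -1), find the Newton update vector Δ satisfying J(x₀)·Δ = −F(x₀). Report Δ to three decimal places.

(0.000, 0.600)

At (1, -1): F = (-3.000, -3.000).
Jacobian J = [[10·p·q - q^2 + 2, 5·p^2 - 2·p·q + 2·q], [6·p + 5·q - 3, 5·p]].
At the point, J = [[-9.000, 5.000], [-2.000, 5.000]] (det J = -35.000).
Solving J·Δ = −F gives Δ = (0.000, 0.600).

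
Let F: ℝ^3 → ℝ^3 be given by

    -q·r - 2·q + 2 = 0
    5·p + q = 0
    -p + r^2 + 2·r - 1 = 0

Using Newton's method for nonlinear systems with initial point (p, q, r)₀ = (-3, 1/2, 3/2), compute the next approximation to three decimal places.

At (-3, 1/2, 3/2): F = (0.250, -14.500, 7.250).
Jacobian J = [[0, -r - 2, -q], [5, 1, 0], [-1, 0, 2·r + 2]].
At the point, J = [[0.000, -3.500, -0.500], [5.000, 1.000, 0.000], [-1.000, 0.000, 5.000]] (det J = 87.000).
Solving J·Δ = −F gives Δ = (2.861, 0.197, -0.878).
Then the next iterate is (p, q, r)₁ = (-0.139, 0.697, 0.622).

(-0.139, 0.697, 0.622)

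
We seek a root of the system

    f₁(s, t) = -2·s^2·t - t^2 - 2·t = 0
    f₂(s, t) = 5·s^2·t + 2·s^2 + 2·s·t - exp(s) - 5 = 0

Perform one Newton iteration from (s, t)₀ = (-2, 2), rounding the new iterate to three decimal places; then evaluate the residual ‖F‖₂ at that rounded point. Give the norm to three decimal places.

At (-2, 2): F = (-24.000, 34.86466).
Jacobian J = [[-4·s·t, -2·s^2 - 2·t - 2], [10·s·t + 4·s + 2·t - exp(s), 5·s^2 + 2·s]].
At the point, J = [[16.000, -14.000], [-44.13534, 16.000]] (det J = -361.89469).
Solving J·Δ = −F gives Δ = (0.288, -1.386).
Then the next iterate is (s, t)₁ = (-1.712, 0.614).
Re-evaluating at (-1.712, 0.614): F = (-5.20420, 7.57705), so ‖F‖₂ = 9.192.

9.192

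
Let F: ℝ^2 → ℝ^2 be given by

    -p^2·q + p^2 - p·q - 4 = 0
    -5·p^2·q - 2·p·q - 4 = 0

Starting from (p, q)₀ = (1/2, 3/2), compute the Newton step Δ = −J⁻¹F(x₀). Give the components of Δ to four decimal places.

(1.6111, -10.7963)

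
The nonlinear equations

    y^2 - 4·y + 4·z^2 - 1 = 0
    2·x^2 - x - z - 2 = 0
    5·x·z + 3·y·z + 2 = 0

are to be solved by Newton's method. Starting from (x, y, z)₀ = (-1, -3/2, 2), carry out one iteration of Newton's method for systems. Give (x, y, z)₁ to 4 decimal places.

(-1.1161, 0.8629, 1.5806)

At (-1, -3/2, 2): F = (23.2500, -1.0000, -17.0000).
Jacobian J = [[0, 2·y - 4, 8·z], [4·x - 1, 0, -1], [5·z, 3·z, 5·x + 3·y]].
At the point, J = [[0.0000, -7.0000, 16.0000], [-5.0000, 0.0000, -1.0000], [10.0000, 6.0000, -9.5000]] (det J = -77.5000).
Solving J·Δ = −F gives Δ = (-0.1161, 2.3629, -0.4194).
Then the next iterate is (x, y, z)₁ = (-1.1161, 0.8629, 1.5806).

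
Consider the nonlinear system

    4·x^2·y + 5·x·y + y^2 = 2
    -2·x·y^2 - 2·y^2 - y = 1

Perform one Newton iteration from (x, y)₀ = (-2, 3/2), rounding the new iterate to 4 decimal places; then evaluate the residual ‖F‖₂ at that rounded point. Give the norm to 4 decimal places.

At (-2, 3/2): F = (9.2500, 2.0000).
Jacobian J = [[8·x·y + 5·y, 4·x^2 + 5·x + 2·y], [-2·y^2, -4·x·y - 4·y - 1]].
At the point, J = [[-16.5000, 9.0000], [-4.5000, 5.0000]] (det J = -42.0000).
Solving J·Δ = −F gives Δ = (0.6726, 0.2054).
Then the next iterate is (x, y)₁ = (-1.3274, 1.7054).
Re-evaluating at (-1.3274, 1.7054): F = (1.609246, -0.800987), so ‖F‖₂ = 1.7976.

1.7976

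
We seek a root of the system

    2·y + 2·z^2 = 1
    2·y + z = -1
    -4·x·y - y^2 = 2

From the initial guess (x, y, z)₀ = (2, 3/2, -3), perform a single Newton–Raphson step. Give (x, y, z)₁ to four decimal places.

At (2, 3/2, -3): F = (20.0000, 1.0000, -16.2500).
Jacobian J = [[0, 2, 4·z], [0, 2, 1], [-4·y, -4·x - 2·y, 0]].
At the point, J = [[0.0000, 2.0000, -12.0000], [0.0000, 2.0000, 1.0000], [-6.0000, -11.0000, 0.0000]] (det J = -156.0000).
Solving J·Δ = −F gives Δ = (-0.4519, -1.2308, 1.4615).
Then the next iterate is (x, y, z)₁ = (1.5481, 0.2692, -1.5385).

(1.5481, 0.2692, -1.5385)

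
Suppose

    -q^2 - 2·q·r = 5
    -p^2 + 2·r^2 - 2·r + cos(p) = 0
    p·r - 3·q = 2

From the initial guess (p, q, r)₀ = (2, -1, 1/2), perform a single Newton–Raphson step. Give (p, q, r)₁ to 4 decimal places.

At (2, -1, 1/2): F = (-5.0000, -4.916147, 2.0000).
Jacobian J = [[0, -2·q - 2·r, -2·q], [-2·p - sin(p), 0, 4·r - 2], [r, -3, p]].
At the point, J = [[0.0000, 1.0000, 2.0000], [-4.909297, 0.0000, 0.0000], [0.5000, -3.0000, 2.0000]] (det J = 39.274379).
Solving J·Δ = −F gives Δ = (-1.0014, 1.6248, 1.6876).
Then the next iterate is (p, q, r)₁ = (0.9986, 0.6248, 2.1876).

(0.9986, 0.6248, 2.1876)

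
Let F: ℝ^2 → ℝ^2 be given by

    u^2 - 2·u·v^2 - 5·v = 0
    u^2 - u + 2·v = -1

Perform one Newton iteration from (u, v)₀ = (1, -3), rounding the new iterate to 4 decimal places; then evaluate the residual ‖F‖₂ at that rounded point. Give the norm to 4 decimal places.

4.8590

At (1, -3): F = (-2.0000, -5.0000).
Jacobian J = [[2·u - 2·v^2, -4·u·v - 5], [2·u - 1, 2]].
At the point, J = [[-16.0000, 7.0000], [1.0000, 2.0000]] (det J = -39.0000).
Solving J·Δ = −F gives Δ = (0.7949, 2.1026).
Then the next iterate is (u, v)₁ = (1.7949, -0.8974).
Re-evaluating at (1.7949, -0.8974): F = (4.817704, 0.631966), so ‖F‖₂ = 4.8590.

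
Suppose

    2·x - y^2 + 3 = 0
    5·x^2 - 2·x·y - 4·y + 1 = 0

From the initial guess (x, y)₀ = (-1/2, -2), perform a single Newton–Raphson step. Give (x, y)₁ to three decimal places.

(-14.000, 5.250)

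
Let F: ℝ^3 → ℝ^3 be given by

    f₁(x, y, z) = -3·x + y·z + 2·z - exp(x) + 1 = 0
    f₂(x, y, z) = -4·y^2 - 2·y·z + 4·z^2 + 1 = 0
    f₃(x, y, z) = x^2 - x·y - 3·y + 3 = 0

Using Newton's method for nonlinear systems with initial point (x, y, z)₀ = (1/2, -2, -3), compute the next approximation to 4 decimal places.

At (1/2, -2, -3): F = (-2.148721, 9.0000, 10.2500).
Jacobian J = [[-exp(x) - 3, z, y + 2], [0, -8·y - 2·z, -2·y + 8·z], [2·x - y, -x - 3, 0]].
At the point, J = [[-4.648721, -3.0000, 0.0000], [0.0000, 22.0000, -20.0000], [3.0000, -3.5000, 0.0000]] (det J = 505.410489).
Solving J·Δ = −F gives Δ = (-1.5144, 1.6305, 2.2435).
Then the next iterate is (x, y, z)₁ = (-1.0144, -0.3695, -0.7565).

(-1.0144, -0.3695, -0.7565)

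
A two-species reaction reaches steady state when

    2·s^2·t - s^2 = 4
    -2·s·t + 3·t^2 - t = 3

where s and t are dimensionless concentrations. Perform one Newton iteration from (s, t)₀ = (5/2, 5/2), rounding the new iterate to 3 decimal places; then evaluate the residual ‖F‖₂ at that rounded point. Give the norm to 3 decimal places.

At (5/2, 5/2): F = (21.000, 0.750).
Jacobian J = [[4·s·t - 2·s, 2·s^2], [-2·t, -2·s + 6·t - 1]].
At the point, J = [[20.000, 12.500], [-5.000, 9.000]] (det J = 242.500).
Solving J·Δ = −F gives Δ = (-0.741, -0.495).
Then the next iterate is (s, t)₁ = (1.759, 2.005).
Re-evaluating at (1.759, 2.005): F = (5.31318, 0.00148), so ‖F‖₂ = 5.313.

5.313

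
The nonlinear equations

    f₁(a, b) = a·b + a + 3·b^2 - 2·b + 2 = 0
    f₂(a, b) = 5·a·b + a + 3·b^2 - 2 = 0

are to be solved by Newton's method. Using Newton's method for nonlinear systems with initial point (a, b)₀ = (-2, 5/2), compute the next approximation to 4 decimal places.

At (-2, 5/2): F = (8.7500, -10.2500).
Jacobian J = [[b + 1, a + 6·b - 2], [5·b + 1, 5·a + 6·b]].
At the point, J = [[3.5000, 11.0000], [13.5000, 5.0000]] (det J = -131.0000).
Solving J·Δ = −F gives Δ = (1.1947, -1.1756).
Then the next iterate is (a, b)₁ = (-0.8053, 1.3244).

(-0.8053, 1.3244)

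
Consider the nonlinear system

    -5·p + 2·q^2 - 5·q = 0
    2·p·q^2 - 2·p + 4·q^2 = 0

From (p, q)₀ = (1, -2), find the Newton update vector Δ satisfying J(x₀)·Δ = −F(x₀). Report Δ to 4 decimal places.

(0.1313, 0.9495)

At (1, -2): F = (13.0000, 22.0000).
Jacobian J = [[-5, 4·q - 5], [2·q^2 - 2, 4·p·q + 8·q]].
At the point, J = [[-5.0000, -13.0000], [6.0000, -24.0000]] (det J = 198.0000).
Solving J·Δ = −F gives Δ = (0.1313, 0.9495).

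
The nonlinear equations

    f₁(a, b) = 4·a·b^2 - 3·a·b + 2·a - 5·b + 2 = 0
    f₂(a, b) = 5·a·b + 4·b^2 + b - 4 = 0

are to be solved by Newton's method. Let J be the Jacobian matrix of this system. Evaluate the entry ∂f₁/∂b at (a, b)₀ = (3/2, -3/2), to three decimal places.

∂f₁/∂b = 8·a·b - 3·a - 5.
At (3/2, -3/2) this is -27.500.

-27.500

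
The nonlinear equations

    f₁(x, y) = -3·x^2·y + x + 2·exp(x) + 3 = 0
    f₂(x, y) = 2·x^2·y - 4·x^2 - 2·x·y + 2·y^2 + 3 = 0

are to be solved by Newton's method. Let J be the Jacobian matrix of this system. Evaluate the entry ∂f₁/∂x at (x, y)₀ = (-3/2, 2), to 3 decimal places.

∂f₁/∂x = -6·x·y + 2·exp(x) + 1.
At (-3/2, 2) this is 19.446.

19.446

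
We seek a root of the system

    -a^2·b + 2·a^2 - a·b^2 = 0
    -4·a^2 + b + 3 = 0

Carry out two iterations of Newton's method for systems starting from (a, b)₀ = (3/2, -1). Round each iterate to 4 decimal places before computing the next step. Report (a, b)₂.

(0.6645, -1.4236)

At (3/2, -1): F = (5.2500, -7.0000).
Jacobian J = [[-2·a·b + 4·a - b^2, -a^2 - 2·a·b], [-8·a, 1]].
At the point, J = [[8.0000, 0.7500], [-12.0000, 1.0000]] (det J = 17.0000).
Solving J·Δ = −F gives Δ = (-0.6176, -0.4118).
Then the next iterate is (a, b)₁ = (0.8824, -1.4118).
Round to (0.8824, -1.4118) and repeat: F = (0.897748, -1.526319), J = [[4.027965, 1.712915], [-7.0592, 1.0000]].
Δ = (-0.2179, -0.0118), so (a, b)₂ = (0.6645, -1.4236).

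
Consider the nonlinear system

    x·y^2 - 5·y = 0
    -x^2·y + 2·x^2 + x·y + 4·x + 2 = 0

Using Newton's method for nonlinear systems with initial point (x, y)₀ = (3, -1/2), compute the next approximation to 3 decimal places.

(1.222, -0.149)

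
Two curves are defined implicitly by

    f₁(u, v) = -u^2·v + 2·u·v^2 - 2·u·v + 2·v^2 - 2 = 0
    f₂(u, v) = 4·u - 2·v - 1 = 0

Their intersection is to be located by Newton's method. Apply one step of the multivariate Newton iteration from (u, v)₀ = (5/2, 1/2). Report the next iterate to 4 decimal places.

At (5/2, 1/2): F = (-5.8750, 8.0000).
Jacobian J = [[-2·u·v + 2·v^2 - 2·v, -u^2 + 4·u·v - 2·u + 4·v], [4, -2]].
At the point, J = [[-3.0000, -4.2500], [4.0000, -2.0000]] (det J = 23.0000).
Solving J·Δ = −F gives Δ = (-1.9891, 0.0217).
Then the next iterate is (u, v)₁ = (0.5109, 0.5217).

(0.5109, 0.5217)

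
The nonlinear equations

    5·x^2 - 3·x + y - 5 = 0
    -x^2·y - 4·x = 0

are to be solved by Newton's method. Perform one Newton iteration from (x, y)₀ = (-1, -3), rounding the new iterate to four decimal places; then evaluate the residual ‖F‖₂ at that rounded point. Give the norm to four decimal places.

2.3657

At (-1, -3): F = (0.0000, 7.0000).
Jacobian J = [[10·x - 3, 1], [-2·x·y - 4, -x^2]].
At the point, J = [[-13.0000, 1.0000], [-10.0000, -1.0000]] (det J = 23.0000).
Solving J·Δ = −F gives Δ = (0.3043, 3.9565).
Then the next iterate is (x, y)₁ = (-0.6957, 0.9565).
Re-evaluating at (-0.6957, 0.9565): F = (0.463592, 2.319855), so ‖F‖₂ = 2.3657.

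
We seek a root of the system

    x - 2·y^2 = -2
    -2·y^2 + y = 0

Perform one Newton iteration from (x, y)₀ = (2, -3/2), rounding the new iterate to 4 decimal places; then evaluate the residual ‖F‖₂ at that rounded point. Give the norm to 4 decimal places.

2.0782

At (2, -3/2): F = (-0.5000, -6.0000).
Jacobian J = [[1, -4·y], [0, -4·y + 1]].
At the point, J = [[1.0000, 6.0000], [0.0000, 7.0000]] (det J = 7.0000).
Solving J·Δ = −F gives Δ = (-4.6429, 0.8571).
Then the next iterate is (x, y)₁ = (-2.6429, -0.6429).
Re-evaluating at (-2.6429, -0.6429): F = (-1.469541, -1.469541), so ‖F‖₂ = 2.0782.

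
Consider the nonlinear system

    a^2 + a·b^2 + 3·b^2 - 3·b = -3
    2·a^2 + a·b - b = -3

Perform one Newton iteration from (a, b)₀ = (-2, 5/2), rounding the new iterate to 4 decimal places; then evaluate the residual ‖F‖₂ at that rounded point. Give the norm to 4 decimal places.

346.8695

At (-2, 5/2): F = (5.7500, 3.5000).
Jacobian J = [[2·a + b^2, 2·a·b + 6·b - 3], [4·a + b, a - 1]].
At the point, J = [[2.2500, 2.0000], [-5.5000, -3.0000]] (det J = 4.2500).
Solving J·Δ = −F gives Δ = (5.7059, -9.2941).
Then the next iterate is (a, b)₁ = (3.7059, -6.7941).
Re-evaluating at (3.7059, -6.7941): F = (346.658963, 12.083234), so ‖F‖₂ = 346.8695.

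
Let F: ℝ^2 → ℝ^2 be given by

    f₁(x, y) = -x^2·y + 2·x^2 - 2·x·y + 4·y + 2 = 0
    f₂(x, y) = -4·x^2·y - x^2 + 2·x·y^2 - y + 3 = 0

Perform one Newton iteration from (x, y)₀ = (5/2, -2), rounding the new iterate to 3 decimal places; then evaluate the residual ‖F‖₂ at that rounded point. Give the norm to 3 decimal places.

22.609

At (5/2, -2): F = (29.000, 68.750).
Jacobian J = [[-2·x·y + 4·x - 2·y, -x^2 - 2·x + 4], [-8·x·y - 2·x + 2·y^2, -4·x^2 + 4·x·y - 1]].
At the point, J = [[24.000, -7.250], [43.000, -46.000]] (det J = -792.250).
Solving J·Δ = −F gives Δ = (-1.055, 0.509).
Then the next iterate is (x, y)₁ = (1.445, -1.491).
Re-evaluating at (1.445, -1.491): F = (7.63429, 21.28066), so ‖F‖₂ = 22.609.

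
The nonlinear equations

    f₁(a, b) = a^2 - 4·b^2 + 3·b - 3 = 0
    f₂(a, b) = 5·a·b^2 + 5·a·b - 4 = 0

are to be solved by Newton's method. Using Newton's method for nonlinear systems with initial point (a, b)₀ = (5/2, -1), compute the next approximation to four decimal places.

(3.9540, -1.3200)

At (5/2, -1): F = (-3.7500, -4.0000).
Jacobian J = [[2·a, -8·b + 3], [5·b^2 + 5·b, 10·a·b + 5·a]].
At the point, J = [[5.0000, 11.0000], [0.0000, -12.5000]] (det J = -62.5000).
Solving J·Δ = −F gives Δ = (1.4540, -0.3200).
Then the next iterate is (a, b)₁ = (3.9540, -1.3200).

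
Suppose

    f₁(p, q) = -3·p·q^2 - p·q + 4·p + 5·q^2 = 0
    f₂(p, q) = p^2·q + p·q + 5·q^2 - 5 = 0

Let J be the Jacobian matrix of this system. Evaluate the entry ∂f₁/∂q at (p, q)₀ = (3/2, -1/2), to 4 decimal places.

-2.0000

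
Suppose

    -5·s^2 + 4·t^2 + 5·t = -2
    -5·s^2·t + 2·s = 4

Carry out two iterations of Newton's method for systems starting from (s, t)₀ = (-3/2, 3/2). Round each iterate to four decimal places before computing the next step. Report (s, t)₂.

(-0.3017, -0.2328)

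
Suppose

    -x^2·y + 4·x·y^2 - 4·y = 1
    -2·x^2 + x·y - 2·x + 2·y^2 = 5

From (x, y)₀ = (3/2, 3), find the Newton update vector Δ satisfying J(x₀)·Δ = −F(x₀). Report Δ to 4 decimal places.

At (3/2, 3): F = (34.2500, 10.0000).
Jacobian J = [[-2·x·y + 4·y^2, -x^2 + 8·x·y - 4], [-4·x + y - 2, x + 4·y]].
At the point, J = [[27.0000, 29.7500], [-5.0000, 13.5000]] (det J = 513.2500).
Solving J·Δ = −F gives Δ = (-0.3212, -0.8597).

(-0.3212, -0.8597)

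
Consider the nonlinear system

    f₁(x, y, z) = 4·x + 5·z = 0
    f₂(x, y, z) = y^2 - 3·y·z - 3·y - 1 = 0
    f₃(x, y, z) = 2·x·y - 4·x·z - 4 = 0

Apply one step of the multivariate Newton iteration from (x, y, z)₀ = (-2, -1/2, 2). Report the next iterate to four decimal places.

(-1.3606, -0.2617, 1.0885)

At (-2, -1/2, 2): F = (2.0000, 3.7500, 14.0000).
Jacobian J = [[4, 0, 5], [0, 2·y - 3·z - 3, -3·y], [2·y - 4·z, 2·x, -4·x]].
At the point, J = [[4.0000, 0.0000, 5.0000], [0.0000, -10.0000, 1.5000], [-9.0000, -4.0000, 8.0000]] (det J = -746.0000).
Solving J·Δ = −F gives Δ = (0.6394, 0.2383, -0.9115).
Then the next iterate is (x, y, z)₁ = (-1.3606, -0.2617, 1.0885).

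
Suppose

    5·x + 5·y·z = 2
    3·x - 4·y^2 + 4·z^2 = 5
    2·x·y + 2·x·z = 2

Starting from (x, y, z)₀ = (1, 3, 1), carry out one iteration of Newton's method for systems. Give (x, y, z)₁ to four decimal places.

At (1, 3, 1): F = (18.0000, -34.0000, 6.0000).
Jacobian J = [[5, 5·z, 5·y], [3, -8·y, 8·z], [2·y + 2·z, 2·x, 2·x]].
At the point, J = [[5.0000, 5.0000, 15.0000], [3.0000, -24.0000, 8.0000], [8.0000, 2.0000, 2.0000]] (det J = 2940.0000).
Solving J·Δ = −F gives Δ = (-0.1932, -1.6374, -0.5898).
Then the next iterate is (x, y, z)₁ = (0.8068, 1.3626, 0.4102).

(0.8068, 1.3626, 0.4102)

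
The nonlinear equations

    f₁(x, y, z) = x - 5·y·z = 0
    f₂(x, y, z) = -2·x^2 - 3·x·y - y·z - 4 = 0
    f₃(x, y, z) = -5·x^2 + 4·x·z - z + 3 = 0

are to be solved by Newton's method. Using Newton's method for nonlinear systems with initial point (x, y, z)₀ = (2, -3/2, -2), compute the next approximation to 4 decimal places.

(1.4142, -1.7054, 0.0853)

At (2, -3/2, -2): F = (-13.0000, -6.0000, -31.0000).
Jacobian J = [[1, -5·z, -5·y], [-4·x - 3·y, -3·x - z, -y], [-10·x + 4·z, 0, 4·x - 1]].
At the point, J = [[1.0000, 10.0000, 7.5000], [-3.5000, -4.0000, 1.5000], [-28.0000, 0.0000, 7.0000]] (det J = -1043.0000).
Solving J·Δ = −F gives Δ = (-0.5858, -0.2054, 2.0853).
Then the next iterate is (x, y, z)₁ = (1.4142, -1.7054, 0.0853).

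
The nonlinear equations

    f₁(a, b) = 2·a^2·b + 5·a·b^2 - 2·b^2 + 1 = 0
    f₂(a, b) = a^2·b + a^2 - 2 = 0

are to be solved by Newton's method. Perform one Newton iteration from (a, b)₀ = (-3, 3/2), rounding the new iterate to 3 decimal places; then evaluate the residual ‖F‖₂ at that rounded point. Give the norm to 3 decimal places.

6.144

At (-3, 3/2): F = (-10.250, 20.500).
Jacobian J = [[4·a·b + 5·b^2, 2·a^2 + 10·a·b - 4·b], [2·a·b + 2·a, a^2]].
At the point, J = [[-6.750, -33.000], [-15.000, 9.000]] (det J = -555.750).
Solving J·Δ = −F gives Δ = (1.051, -0.526).
Then the next iterate is (a, b)₁ = (-1.949, 0.974).
Re-evaluating at (-1.949, 0.974): F = (-2.74252, 5.49844), so ‖F‖₂ = 6.144.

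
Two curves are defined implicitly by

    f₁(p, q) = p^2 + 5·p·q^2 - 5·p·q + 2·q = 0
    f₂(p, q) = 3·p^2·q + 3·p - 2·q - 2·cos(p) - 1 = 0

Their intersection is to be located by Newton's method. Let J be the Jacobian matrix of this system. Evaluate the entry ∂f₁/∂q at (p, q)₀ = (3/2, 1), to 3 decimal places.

∂f₁/∂q = 10·p·q - 5·p + 2.
At (3/2, 1) this is 9.500.

9.500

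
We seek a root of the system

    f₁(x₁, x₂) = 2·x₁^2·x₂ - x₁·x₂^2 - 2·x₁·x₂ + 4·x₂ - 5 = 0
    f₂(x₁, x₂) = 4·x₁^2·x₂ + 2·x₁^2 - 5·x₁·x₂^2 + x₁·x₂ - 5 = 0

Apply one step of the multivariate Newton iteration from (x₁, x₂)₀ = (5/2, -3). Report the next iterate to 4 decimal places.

At (5/2, -3): F = (-62.0000, -187.5000).
Jacobian J = [[4·x₁·x₂ - x₂^2 - 2·x₂, 2·x₁^2 - 2·x₁·x₂ - 2·x₁ + 4], [8·x₁·x₂ + 4·x₁ - 5·x₂^2 + x₂, 4·x₁^2 - 10·x₁·x₂ + x₁]].
At the point, J = [[-33.0000, 26.5000], [-98.0000, 102.5000]] (det J = -785.5000).
Solving J·Δ = −F gives Δ = (-1.7648, 0.1419).
Then the next iterate is (x₁, x₂)₁ = (0.7352, -2.8581).

(0.7352, -2.8581)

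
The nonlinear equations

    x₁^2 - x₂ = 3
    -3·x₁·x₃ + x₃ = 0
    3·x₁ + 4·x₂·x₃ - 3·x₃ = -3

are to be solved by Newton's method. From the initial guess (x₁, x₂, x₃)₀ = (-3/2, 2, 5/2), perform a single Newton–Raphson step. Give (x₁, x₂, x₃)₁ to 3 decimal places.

At (-3/2, 2, 5/2): F = (-2.750, 13.750, 11.000).
Jacobian J = [[2·x₁, -1, 0], [-3·x₃, 0, -3·x₁ + 1], [3, 4·x₃, 4·x₂ - 3]].
At the point, J = [[-3.000, -1.000, 0.000], [-7.500, 0.000, 5.500], [3.000, 10.000, 5.000]] (det J = 111.000).
Solving J·Δ = −F gives Δ = (-1.437, 1.561, -4.459).
Then the next iterate is (x₁, x₂, x₃)₁ = (-2.937, 3.561, -1.959).

(-2.937, 3.561, -1.959)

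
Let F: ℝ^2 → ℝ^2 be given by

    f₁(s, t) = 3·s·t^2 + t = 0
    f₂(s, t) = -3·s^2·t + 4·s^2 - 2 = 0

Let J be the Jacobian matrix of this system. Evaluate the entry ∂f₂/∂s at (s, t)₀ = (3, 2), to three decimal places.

∂f₂/∂s = -6·s·t + 8·s.
At (3, 2) this is -12.000.

-12.000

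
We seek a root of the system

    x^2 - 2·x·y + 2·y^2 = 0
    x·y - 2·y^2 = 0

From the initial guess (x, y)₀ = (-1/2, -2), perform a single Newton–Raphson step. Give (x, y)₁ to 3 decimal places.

At (-1/2, -2): F = (6.250, -7.000).
Jacobian J = [[2·x - 2·y, -2·x + 4·y], [y, x - 4·y]].
At the point, J = [[3.000, -7.000], [-2.000, 7.500]] (det J = 8.500).
Solving J·Δ = −F gives Δ = (0.250, 1.000).
Then the next iterate is (x, y)₁ = (-0.250, -1.000).

(-0.250, -1.000)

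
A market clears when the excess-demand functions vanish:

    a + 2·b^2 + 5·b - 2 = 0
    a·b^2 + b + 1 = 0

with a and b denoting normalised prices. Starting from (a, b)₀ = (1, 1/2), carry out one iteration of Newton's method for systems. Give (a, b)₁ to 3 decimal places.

At (1, 1/2): F = (2.000, 1.750).
Jacobian J = [[1, 4·b + 5], [b^2, 2·a·b + 1]].
At the point, J = [[1.000, 7.000], [0.250, 2.000]] (det J = 0.250).
Solving J·Δ = −F gives Δ = (33.000, -5.000).
Then the next iterate is (a, b)₁ = (34.000, -4.500).

(34.000, -4.500)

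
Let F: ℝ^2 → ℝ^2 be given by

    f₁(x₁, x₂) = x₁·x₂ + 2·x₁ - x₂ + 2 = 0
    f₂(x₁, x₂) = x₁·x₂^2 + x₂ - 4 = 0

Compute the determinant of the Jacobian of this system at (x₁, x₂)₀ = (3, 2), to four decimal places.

44.0000

J = [[x₂ + 2, x₁ - 1], [x₂^2, 2·x₁·x₂ + 1]].
At the point, J = [[4.0000, 2.0000], [4.0000, 13.0000]].
det J = 44.0000.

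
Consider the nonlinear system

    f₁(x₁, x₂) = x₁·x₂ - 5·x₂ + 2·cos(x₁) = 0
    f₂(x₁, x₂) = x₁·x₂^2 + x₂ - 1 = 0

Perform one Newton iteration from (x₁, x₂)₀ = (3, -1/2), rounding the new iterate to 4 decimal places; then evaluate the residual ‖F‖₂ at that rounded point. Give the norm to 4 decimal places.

0.3867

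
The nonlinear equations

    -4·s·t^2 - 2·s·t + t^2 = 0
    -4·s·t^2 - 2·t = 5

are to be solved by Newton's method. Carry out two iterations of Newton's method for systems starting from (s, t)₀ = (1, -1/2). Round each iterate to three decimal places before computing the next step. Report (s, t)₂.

(-3.822, -0.574)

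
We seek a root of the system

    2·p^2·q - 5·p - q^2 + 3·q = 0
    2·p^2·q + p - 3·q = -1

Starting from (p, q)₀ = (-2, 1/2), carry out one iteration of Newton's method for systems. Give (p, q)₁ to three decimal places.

At (-2, 1/2): F = (15.250, 1.500).
Jacobian J = [[4·p·q - 5, 2·p^2 - 2·q + 3], [4·p·q + 1, 2·p^2 - 3]].
At the point, J = [[-9.000, 10.000], [-3.000, 5.000]] (det J = -15.000).
Solving J·Δ = −F gives Δ = (4.083, 2.150).
Then the next iterate is (p, q)₁ = (2.083, 2.650).

(2.083, 2.650)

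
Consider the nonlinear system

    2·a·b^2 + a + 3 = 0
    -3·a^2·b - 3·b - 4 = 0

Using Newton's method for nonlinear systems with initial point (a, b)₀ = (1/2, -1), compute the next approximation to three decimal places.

At (1/2, -1): F = (4.500, -0.250).
Jacobian J = [[2·b^2 + 1, 4·a·b], [-6·a·b, -3·a^2 - 3]].
At the point, J = [[3.000, -2.000], [3.000, -3.750]] (det J = -5.250).
Solving J·Δ = −F gives Δ = (-3.310, -2.714).
Then the next iterate is (a, b)₁ = (-2.810, -3.714).

(-2.810, -3.714)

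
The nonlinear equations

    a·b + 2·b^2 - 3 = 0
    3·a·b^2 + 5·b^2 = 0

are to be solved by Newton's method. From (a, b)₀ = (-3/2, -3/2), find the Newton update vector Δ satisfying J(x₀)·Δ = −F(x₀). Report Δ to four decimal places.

(-0.0532, 0.5106)

At (-3/2, -3/2): F = (3.7500, 1.1250).
Jacobian J = [[b, a + 4·b], [3·b^2, 6·a·b + 10·b]].
At the point, J = [[-1.5000, -7.5000], [6.7500, -1.5000]] (det J = 52.8750).
Solving J·Δ = −F gives Δ = (-0.0532, 0.5106).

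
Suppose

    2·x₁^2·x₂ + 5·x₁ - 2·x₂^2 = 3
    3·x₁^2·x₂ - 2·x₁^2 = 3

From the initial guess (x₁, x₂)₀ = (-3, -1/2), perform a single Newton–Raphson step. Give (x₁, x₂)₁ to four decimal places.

(-3.4268, 1.1098)

At (-3, -1/2): F = (-27.5000, -34.5000).
Jacobian J = [[4·x₁·x₂ + 5, 2·x₁^2 - 4·x₂], [6·x₁·x₂ - 4·x₁, 3·x₁^2]].
At the point, J = [[11.0000, 20.0000], [21.0000, 27.0000]] (det J = -123.0000).
Solving J·Δ = −F gives Δ = (-0.4268, 1.6098).
Then the next iterate is (x₁, x₂)₁ = (-3.4268, 1.1098).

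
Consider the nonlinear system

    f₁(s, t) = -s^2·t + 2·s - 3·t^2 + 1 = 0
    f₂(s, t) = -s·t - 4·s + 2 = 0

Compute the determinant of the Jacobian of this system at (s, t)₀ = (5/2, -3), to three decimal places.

-30.750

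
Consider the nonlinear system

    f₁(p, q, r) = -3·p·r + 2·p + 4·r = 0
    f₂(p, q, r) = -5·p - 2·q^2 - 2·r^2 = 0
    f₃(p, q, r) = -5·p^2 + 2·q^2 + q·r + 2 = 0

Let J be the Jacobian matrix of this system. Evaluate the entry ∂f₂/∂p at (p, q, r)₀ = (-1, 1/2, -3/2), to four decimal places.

-5.0000

∂f₂/∂p = -5.
At (-1, 1/2, -3/2) this is -5.0000.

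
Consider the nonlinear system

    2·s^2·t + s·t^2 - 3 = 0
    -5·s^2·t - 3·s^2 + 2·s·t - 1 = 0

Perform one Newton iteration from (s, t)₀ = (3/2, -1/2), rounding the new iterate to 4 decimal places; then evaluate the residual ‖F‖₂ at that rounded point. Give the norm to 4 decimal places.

3.1871

At (3/2, -1/2): F = (-4.8750, -3.6250).
Jacobian J = [[4·s·t + t^2, 2·s^2 + 2·s·t], [-10·s·t - 6·s + 2·t, -5·s^2 + 2·s]].
At the point, J = [[-2.7500, 3.0000], [-2.5000, -8.2500]] (det J = 30.1875).
Solving J·Δ = −F gives Δ = (-1.6925, 0.0735).
Then the next iterate is (s, t)₁ = (-0.1925, -0.4265).
Re-evaluating at (-0.1925, -0.4265): F = (-3.066625, -0.867944), so ‖F‖₂ = 3.1871.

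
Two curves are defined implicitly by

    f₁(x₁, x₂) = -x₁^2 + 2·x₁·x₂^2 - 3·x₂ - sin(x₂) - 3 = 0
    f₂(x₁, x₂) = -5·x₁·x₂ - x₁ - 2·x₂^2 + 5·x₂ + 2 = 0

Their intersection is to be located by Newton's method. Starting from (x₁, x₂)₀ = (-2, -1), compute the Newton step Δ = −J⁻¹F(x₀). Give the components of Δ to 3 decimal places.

(0.812, 0.513)

At (-2, -1): F = (-7.15853, -13.000).
Jacobian J = [[-2·x₁ + 2·x₂^2, 4·x₁·x₂ - cos(x₂) - 3], [-5·x₂ - 1, -5·x₁ - 4·x₂ + 5]].
At the point, J = [[6.000, 4.45970], [4.000, 19.000]] (det J = 96.16121).
Solving J·Δ = −F gives Δ = (0.812, 0.513).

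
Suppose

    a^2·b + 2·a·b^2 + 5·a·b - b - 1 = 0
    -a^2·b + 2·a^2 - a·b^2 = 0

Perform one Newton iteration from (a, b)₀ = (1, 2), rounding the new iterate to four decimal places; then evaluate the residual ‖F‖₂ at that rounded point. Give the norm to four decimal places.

3.7509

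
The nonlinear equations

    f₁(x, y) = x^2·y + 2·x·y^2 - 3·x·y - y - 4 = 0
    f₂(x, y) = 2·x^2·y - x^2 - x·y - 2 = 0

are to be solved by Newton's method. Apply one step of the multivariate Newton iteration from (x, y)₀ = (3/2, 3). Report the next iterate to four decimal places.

At (3/2, 3): F = (13.2500, 4.7500).
Jacobian J = [[2·x·y + 2·y^2 - 3·y, x^2 + 4·x·y - 3·x - 1], [4·x·y - 2·x - y, 2·x^2 - x]].
At the point, J = [[18.0000, 14.7500], [12.0000, 3.0000]] (det J = -123.0000).
Solving J·Δ = −F gives Δ = (-0.2464, -0.5976).
Then the next iterate is (x, y)₁ = (1.2536, 2.4024).

(1.2536, 2.4024)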